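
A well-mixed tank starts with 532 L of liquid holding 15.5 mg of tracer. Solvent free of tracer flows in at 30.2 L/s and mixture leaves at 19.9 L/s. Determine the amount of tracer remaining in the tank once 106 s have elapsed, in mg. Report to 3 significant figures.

1.79 mg

Let m(t) be the amount of tracer. Volume: V(t) = V₀ + (Q_in − Q_out) t = 532 + 10.300 t; V(106) = 1623.8 L.
Solute balance: dm/dt = 0 − Q_out C = −Q_out m/V(t).
dm/m = −Q_out dt/(V₀ + 10.300 t); integrating gives ln(m/m₀) = −(Q_out/(Q_in−Q_out)) ln(V/V₀).
m = m₀ (V₀/V)^(Q_out/(Q_in−Q_out)) = 15.5 × (532/1623.8)^(1.9320) = 1.7948 mg.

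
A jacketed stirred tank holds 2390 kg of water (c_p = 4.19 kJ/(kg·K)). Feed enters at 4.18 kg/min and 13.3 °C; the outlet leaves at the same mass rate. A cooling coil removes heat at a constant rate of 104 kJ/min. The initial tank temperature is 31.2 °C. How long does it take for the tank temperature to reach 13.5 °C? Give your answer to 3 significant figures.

776 min

M c_p dT/dt = ṁ c_p (T_in − T) − Q̇.
τ = M/ṁ = 571.77 min; T_ss = T_in − Q̇/(ṁ c_p) = 7.3620 °C.
T(t) = T_ss + (T₀ − T_ss) e^(−t/τ). Set T = 13.5:
e^(−t/τ) = (13.5 − 7.3620)/(31.2 − 7.3620) = 0.25749
t = −571.77 · ln(0.25749) = 775.77 min.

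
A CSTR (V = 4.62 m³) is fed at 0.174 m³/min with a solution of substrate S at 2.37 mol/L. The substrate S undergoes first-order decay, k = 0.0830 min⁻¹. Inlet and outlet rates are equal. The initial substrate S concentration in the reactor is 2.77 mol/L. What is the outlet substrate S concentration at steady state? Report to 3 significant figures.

Accumulation = in − out − consumed: V dC/dt = Q C_in − Q C − k V C.
At steady state: 0 = Q C_in − (Q + kV) C_ss, so C_ss = Q C_in/(Q + kV).
C_ss = 0.174·2.37/(0.174 + 0.0830·4.62) = 0.41238/0.55746 = 0.73975 mol/L.

0.740 mol/L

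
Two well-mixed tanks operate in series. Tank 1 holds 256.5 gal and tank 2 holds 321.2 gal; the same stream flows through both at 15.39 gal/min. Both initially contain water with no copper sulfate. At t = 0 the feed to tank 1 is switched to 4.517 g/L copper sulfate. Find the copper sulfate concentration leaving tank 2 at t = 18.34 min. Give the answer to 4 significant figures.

1.163 g/L

Species balance on tank i: dCᵢ/dt = (Cᵢ₋₁ − Cᵢ)/τᵢ with τᵢ = Vᵢ/Q.
τ₁ = 256.5/15.39 = 16.6667 min; τ₂ = 321.2/15.39 = 20.8707 min.
Tank 1: C₁ = C_in(1 − e^(−t/τ₁)). Tank 2 (τ₁ ≠ τ₂): C₂ = C_in[1 − (τ₁ e^(−t/τ₁) − τ₂ e^(−t/τ₂))/(τ₁ − τ₂)].
At t = 18.34: e^(−t/τ₁) = 0.332738, e^(−t/τ₂) = 0.415304.
C₂ = 4.517·[1 − (16.6667·0.332738 − 20.8707·0.415304)/(-4.20403)] = 4.517·0.257366 = 1.16252 g/L.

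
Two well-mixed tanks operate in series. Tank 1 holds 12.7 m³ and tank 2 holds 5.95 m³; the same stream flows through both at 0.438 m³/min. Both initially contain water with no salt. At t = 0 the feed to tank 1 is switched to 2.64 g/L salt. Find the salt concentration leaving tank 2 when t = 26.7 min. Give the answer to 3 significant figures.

Species balance on tank i: dCᵢ/dt = (Cᵢ₋₁ − Cᵢ)/τᵢ with τᵢ = Vᵢ/Q.
τ₁ = 12.7/0.438 = 28.995 min; τ₂ = 5.95/0.438 = 13.584 min.
Solving the cascade with C₁(0)=C₂(0)=0 gives C₂(t) = C_in[1 − (τ₁ e^(−t/τ₁) − τ₂ e^(−t/τ₂))/(τ₁ − τ₂)].
At t = 26.7: e^(−t/τ₁) = 0.39819, e^(−t/τ₂) = 0.14009.
C₂ = 2.64·[1 − (28.995·0.39819 − 13.584·0.14009)/(15.411)] = 2.64·0.37431 = 0.98817 g/L.

0.988 g/L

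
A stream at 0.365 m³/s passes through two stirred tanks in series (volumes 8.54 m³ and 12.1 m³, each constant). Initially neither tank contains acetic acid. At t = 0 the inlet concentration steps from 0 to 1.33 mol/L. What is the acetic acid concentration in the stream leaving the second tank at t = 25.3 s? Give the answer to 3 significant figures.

0.305 mol/L

Species balance on tank i: dCᵢ/dt = (Cᵢ₋₁ − Cᵢ)/τᵢ with τᵢ = Vᵢ/Q.
τ₁ = 8.54/0.365 = 23.397 s; τ₂ = 12.1/0.365 = 33.151 s.
Solving the cascade with C₁(0)=C₂(0)=0 gives C₂(t) = C_in[1 − (τ₁ e^(−t/τ₁) − τ₂ e^(−t/τ₂))/(τ₁ − τ₂)].
At t = 25.3: e^(−t/τ₁) = 0.33915, e^(−t/τ₂) = 0.46618.
C₂ = 1.33·[1 − (23.397·0.33915 − 33.151·0.46618)/(-9.7534)] = 1.33·0.22908 = 0.30468 mol/L.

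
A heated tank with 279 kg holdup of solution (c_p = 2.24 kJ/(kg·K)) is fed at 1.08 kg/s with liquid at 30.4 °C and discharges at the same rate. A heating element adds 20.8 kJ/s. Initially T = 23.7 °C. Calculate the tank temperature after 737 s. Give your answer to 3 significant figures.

38.1 °C

First-law balance (no shaft work): M c_p dT/dt = ṁ c_p (T_in − T) + 20.8.
τ = M/ṁ = 258.33 s; T_ss = T_in + Q̇/(ṁ c_p) = 30.4 + 20.8/(1.08·2.24) = 38.998 °C.
Integrating: T(t) = T_ss + (T₀ − T_ss) e^(−t/τ).
T(737) = 38.998 + (-15.298)·e^(−737/258.33) = 38.998 + (-15.298)·0.057677 = 38.116 °C.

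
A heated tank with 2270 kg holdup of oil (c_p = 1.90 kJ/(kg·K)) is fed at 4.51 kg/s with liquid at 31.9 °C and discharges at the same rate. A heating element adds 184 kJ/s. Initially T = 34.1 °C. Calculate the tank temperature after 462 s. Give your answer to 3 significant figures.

45.7 °C

First-law balance (no shaft work): M c_p dT/dt = ṁ c_p (T_in − T) + 184.
τ = M/ṁ = 503.33 s; T_ss = T_in + Q̇/(ṁ c_p) = 31.9 + 184/(4.51·1.90) = 53.373 °C.
T approaches T_ss exponentially: T(t) = T_ss + (T₀ − T_ss) e^(−t/τ).
T(462) = 53.373 + (-19.273)·e^(−462/503.33) = 53.373 + (-19.273)·0.39936 = 45.676 °C.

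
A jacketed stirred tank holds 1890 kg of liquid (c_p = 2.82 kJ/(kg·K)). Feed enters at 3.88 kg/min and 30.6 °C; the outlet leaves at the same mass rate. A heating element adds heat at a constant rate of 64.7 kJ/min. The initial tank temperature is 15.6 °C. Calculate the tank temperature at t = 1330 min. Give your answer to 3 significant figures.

35.1 °C

M c_p dT/dt = ṁ c_p (T_in − T) + Q̇.
Rearrange: dT/dt = (T_ss − T)/τ with τ = M/ṁ = 487.11 min and T_ss = T_in + Q̇/(ṁ c_p) = 36.513 °C.
T approaches T_ss exponentially: T(t) = T_ss + (T₀ − T_ss) e^(−t/τ).
T(1330) = 36.513 + (-20.913)·e^(−1330/487.11) = 36.513 + (-20.913)·0.065195 = 35.150 °C.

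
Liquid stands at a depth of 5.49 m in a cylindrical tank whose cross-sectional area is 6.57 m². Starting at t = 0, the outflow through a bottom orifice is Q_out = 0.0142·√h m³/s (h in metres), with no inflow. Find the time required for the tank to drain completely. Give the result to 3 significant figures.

Unsteady balance on liquid volume: A dh/dt = −0.0142 √h.
This is separable: 2 d(√h)/dt = −0.0142/A, so √h = √h₀ − (0.0142/(2A)) t.
Tank is empty when √h = 0: t_empty = 2A√h₀/0.0142.
t_empty = 2·6.57·√5.49/0.0142 = 13.140·2.3431/0.0142 = 2168.2 s.

2170 s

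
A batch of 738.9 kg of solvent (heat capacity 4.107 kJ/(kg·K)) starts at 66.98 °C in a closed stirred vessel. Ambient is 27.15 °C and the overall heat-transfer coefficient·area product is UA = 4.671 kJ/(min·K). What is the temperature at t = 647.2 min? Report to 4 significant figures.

41.86 °C

Energy balance: M c_p dT/dt = −UA(T − T_amb).
dT/dt = (T_ss − T)/τ with T_ss = T_amb = 27.1500 °C, τ = M c_p/UA = 738.9·4.107/4.671 = 649.682 min.
Solution: T(t) = T_ss + (T₀ − T_ss) e^(−t/τ).
T(647.2) = 27.1500 + (39.8300)·0.369287 = 41.8587 °C.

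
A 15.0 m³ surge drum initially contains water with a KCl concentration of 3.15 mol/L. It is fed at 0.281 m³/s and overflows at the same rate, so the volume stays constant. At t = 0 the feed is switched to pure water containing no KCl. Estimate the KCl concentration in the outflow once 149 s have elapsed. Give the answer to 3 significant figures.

0.193 mol/L

Unsteady species balance (constant V, well mixed): V dC/dt = Q(C_in − C).
Time constant τ = V/Q = 15.0/0.281 = 53.381 s.
Solution: C(t) = C_in + (C₀ − C_in) e^(−t/τ).
C(149) = 0 + (3.15 − 0)·e^(−149/53.381) = 0 + (3.1500)·0.061343 = 0.19323 mol/L.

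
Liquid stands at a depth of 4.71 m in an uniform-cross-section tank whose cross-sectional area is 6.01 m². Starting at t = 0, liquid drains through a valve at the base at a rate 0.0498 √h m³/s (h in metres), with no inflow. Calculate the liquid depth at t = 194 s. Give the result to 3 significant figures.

1.87 m

Unsteady balance on liquid volume: A dh/dt = −0.0498 √h.
Separate and integrate: 2(√h − √h₀) = −(0.0498/A) t.
√h = √4.71 − 0.0498·194/(2·6.01) = 2.1703 − 0.80376 = 1.3665.
h = 1.3665² = 1.8673 m.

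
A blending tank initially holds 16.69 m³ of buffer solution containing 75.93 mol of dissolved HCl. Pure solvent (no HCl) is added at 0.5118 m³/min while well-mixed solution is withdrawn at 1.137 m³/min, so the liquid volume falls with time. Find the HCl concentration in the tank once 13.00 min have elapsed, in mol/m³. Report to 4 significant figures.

2.634 mol/m³

Total volume: dV/dt = Q_in − Q_out = -0.625200 m³/min, so V(t) = 16.69 − 0.625200 t and V(13.00) = 8.56240 m³.
No HCl enters, so dm/dt = −Q_out · (m/V).
dm/m = −Q_out dt/(V₀ − 0.625200 t); integrating gives ln(m/m₀) = −(Q_out/(Q_in−Q_out)) ln(V/V₀).
m = m₀ (V₀/V)^(Q_out/(Q_in−Q_out)) = 75.93 × (16.69/8.56240)^(-1.81862) = 22.5563 mol.
C = m/V = 22.5563/8.56240 = 2.63434 mol/m³.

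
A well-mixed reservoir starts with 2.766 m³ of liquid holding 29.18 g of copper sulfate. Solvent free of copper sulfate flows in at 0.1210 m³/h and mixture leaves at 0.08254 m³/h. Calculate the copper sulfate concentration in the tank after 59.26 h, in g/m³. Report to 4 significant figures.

Total volume: dV/dt = Q_in − Q_out = 0.0384600 m³/h, so V(t) = 2.766 + 0.0384600 t and V(59.26) = 5.04514 m³.
Species balance (pure solvent in): dm/dt = −Q_out · m/V(t).
Separate: dm/m = −Q_out dt/V(t) ⇒ ln(m/m₀) = −(Q_out/(Q_in−Q_out)) ln(V/V₀).
m = m₀ (V₀/V)^(Q_out/(Q_in−Q_out)) = 29.18 × (2.766/5.04514)^(2.14613) = 8.03344 g.
C = m/V = 8.03344/5.04514 = 1.59231 g/m³.

1.592 g/m³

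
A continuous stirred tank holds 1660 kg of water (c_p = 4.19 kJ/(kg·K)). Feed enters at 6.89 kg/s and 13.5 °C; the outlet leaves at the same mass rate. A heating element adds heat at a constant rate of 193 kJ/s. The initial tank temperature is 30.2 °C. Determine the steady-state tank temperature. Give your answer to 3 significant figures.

Unsteady energy balance on the tank contents: M c_p dT/dt = ṁ c_p (T_in − T) + 193.
At steady state dT/dt = 0 ⇒ T_ss = T_in + Q̇/(ṁ c_p) = 13.5 + 193/(6.89·4.19) = 20.185 °C.

20.2 °C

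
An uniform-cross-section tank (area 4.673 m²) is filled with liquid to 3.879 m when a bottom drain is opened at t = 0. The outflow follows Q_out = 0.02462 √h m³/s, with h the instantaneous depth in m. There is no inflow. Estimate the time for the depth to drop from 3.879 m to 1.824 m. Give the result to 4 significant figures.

235.0 s

A dh/dt = −Q_out = −0.02462 √h.
This is separable: 2 d(√h)/dt = −0.02462/A, so √h = √h₀ − (0.02462/(2A)) t.
t = 2A(√h₀ − √h)/0.02462 = 2·4.673·(√3.879 − √1.824)/0.02462
  = 9.34600 × (1.96952 − 1.35056) / 0.02462 = 234.964 s.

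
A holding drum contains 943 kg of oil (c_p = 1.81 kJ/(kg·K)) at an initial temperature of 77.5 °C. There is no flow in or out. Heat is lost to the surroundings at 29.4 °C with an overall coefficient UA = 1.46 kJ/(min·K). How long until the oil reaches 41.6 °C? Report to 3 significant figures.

1600 min

M c_p dT/dt = −UA(T − T_amb).
τ = M c_p/UA = 1169.1 min; T_ss = T_amb = 29.400 °C.
T(t) = T_ss + (T₀ − T_ss)e^(−t/τ); set T = 41.6:
t = −τ ln[(T − T_ss)/(T₀ − T_ss)] = −1169.1 · ln(0.25364) = 1603.8 min.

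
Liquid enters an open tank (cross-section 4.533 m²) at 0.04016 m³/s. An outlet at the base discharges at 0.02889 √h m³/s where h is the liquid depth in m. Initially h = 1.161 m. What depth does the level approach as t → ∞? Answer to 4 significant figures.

1.932 m

Level balance: A dh/dt = 0.04016 − 0.02889 √h. Setting dh/dt = 0:
Q_in = 0.02889 √h_ss ⇒ √h_ss = 0.04016/0.02889 = 1.39010.
h_ss = 1.39010² = 1.93238 m. (Since h₀ = 1.161 m < h_ss, the level will rise toward this value.)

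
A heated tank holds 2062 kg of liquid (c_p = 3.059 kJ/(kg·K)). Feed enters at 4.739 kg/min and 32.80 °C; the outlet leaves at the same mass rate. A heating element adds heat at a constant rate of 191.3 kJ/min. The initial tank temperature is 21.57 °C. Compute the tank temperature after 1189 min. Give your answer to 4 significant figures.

44.41 °C

M c_p dT/dt = ṁ c_p (T_in − T) + Q̇.
Rearrange: dT/dt = (T_ss − T)/τ with τ = M/ṁ = 435.113 min and T_ss = T_in + Q̇/(ṁ c_p) = 45.9962 °C.
Integrating: T(t) = T_ss + (T₀ − T_ss) e^(−t/τ).
T(1189) = 45.9962 + (-24.4262)·e^(−1189/435.113) = 45.9962 + (-24.4262)·0.0650484 = 44.4073 °C.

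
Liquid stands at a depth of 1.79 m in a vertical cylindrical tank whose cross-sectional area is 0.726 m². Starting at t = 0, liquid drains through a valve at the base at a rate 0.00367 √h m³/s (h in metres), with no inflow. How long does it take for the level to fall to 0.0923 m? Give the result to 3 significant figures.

409 s

Volume balance on the tank: A dh/dt = −0.00367 √h.
Separate and integrate: 2(√h − √h₀) = −(0.00367/A) t.
t = 2A(√h₀ − √h)/0.00367 = 2·0.726·(√1.79 − √0.0923)/0.00367
  = 1.4520 × (1.3379 − 0.30381) / 0.00367 = 409.13 s.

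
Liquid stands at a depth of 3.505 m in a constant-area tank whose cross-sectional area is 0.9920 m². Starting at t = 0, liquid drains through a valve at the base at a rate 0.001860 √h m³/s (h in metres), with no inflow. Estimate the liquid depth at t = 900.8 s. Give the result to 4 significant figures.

1.056 m

Mass balance (ρ constant): A dh/dt = −0.001860 √h.
Separate and integrate: 2(√h − √h₀) = −(0.001860/A) t.
√h = √3.505 − 0.001860·900.8/(2·0.9920) = 1.87216 − 0.844500 = 1.02766.
h = 1.02766² = 1.05609 m.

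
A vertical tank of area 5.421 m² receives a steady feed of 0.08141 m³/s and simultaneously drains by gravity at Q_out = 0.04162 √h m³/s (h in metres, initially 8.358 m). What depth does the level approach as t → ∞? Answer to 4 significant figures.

A dh/dt = Q_in − 0.04162 √h. Steady state requires inflow = outflow:
Q_in = 0.04162 √h_ss ⇒ √h_ss = 0.08141/0.04162 = 1.95603.
h_ss = 1.95603² = 3.82606 m. (Since h₀ = 8.358 m > h_ss, the level will fall toward this value.)

3.826 m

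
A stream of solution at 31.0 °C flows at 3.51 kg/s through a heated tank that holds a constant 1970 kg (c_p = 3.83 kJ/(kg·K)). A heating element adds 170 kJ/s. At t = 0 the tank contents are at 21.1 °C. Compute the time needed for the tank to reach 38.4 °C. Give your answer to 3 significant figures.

818 s

First-law balance (no shaft work): M c_p dT/dt = ṁ c_p (T_in − T) + 170.
τ = M/ṁ = 561.25 s; T_ss = T_in + Q̇/(ṁ c_p) = 43.646 °C.
T(t) = T_ss + (T₀ − T_ss) e^(−t/τ). Set T = 38.4:
e^(−t/τ) = (38.4 − 43.646)/(21.1 − 43.646) = 0.23267
t = −561.25 · ln(0.23267) = 818.38 s.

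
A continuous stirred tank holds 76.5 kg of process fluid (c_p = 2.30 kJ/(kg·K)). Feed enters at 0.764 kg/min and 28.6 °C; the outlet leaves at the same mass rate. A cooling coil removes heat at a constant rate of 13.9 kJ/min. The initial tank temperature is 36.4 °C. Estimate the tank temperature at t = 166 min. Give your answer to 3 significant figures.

M c_p dT/dt = ṁ c_p (T_in − T) − Q̇.
Rearrange: dT/dt = (T_ss − T)/τ with τ = M/ṁ = 100.13 min and T_ss = T_in − Q̇/(ṁ c_p) = 20.690 °C.
T approaches T_ss exponentially: T(t) = T_ss + (T₀ − T_ss) e^(−t/τ).
T(166) = 20.690 + (15.710)·e^(−166/100.13) = 20.690 + (15.710)·0.19055 = 23.683 °C.

23.7 °C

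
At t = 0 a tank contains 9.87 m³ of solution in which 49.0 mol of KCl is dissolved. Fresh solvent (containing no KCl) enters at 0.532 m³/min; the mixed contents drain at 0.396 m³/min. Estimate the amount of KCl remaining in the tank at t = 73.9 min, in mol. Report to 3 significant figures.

Let m(t) be the amount of KCl. Volume: V(t) = V₀ + (Q_in − Q_out) t = 9.87 + 0.13600 t; V(73.9) = 19.920 m³.
Solute balance: dm/dt = 0 − Q_out C = −Q_out m/V(t).
dm/m = −Q_out dt/(V₀ + 0.13600 t); integrating gives ln(m/m₀) = −(Q_out/(Q_in−Q_out)) ln(V/V₀).
m = m₀ (V₀/V)^(Q_out/(Q_in−Q_out)) = 49.0 × (9.87/19.920)^(2.9118) = 6.3411 mol.

6.34 mol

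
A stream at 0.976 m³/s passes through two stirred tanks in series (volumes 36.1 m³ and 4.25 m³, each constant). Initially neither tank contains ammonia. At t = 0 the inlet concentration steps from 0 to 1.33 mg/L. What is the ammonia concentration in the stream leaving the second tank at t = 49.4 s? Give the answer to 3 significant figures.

0.934 mg/L

Species balance on tank i: dCᵢ/dt = (Cᵢ₋₁ − Cᵢ)/τᵢ with τᵢ = Vᵢ/Q.
τ₁ = 36.1/0.976 = 36.988 s; τ₂ = 4.25/0.976 = 4.3545 s.
Tank 1: C₁ = C_in(1 − e^(−t/τ₁)). Tank 2 (τ₁ ≠ τ₂): C₂ = C_in[1 − (τ₁ e^(−t/τ₁) − τ₂ e^(−t/τ₂))/(τ₁ − τ₂)].
At t = 49.4: e^(−t/τ₁) = 0.26301, e^(−t/τ₂) = 1.1834e-05.
C₂ = 1.33·[1 − (36.988·0.26301 − 4.3545·1.1834e-05)/(32.633)] = 1.33·0.70190 = 0.93353 mg/L.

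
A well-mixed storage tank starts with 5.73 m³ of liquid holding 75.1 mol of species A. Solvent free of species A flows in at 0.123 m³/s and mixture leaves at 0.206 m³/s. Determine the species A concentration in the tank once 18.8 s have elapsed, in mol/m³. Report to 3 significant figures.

8.18 mol/m³

Total volume: dV/dt = Q_in − Q_out = -0.083000 m³/s, so V(t) = 5.73 − 0.083000 t and V(18.8) = 4.1696 m³.
Species balance (pure solvent in): dm/dt = −Q_out · m/V(t).
dm/m = −Q_out dt/(V₀ − 0.083000 t); integrating gives ln(m/m₀) = −(Q_out/(Q_in−Q_out)) ln(V/V₀).
m = m₀ (V₀/V)^(Q_out/(Q_in−Q_out)) = 75.1 × (5.73/4.1696)^(-2.4819) = 34.118 mol.
C = m/V = 34.118/4.1696 = 8.1826 mol/m³.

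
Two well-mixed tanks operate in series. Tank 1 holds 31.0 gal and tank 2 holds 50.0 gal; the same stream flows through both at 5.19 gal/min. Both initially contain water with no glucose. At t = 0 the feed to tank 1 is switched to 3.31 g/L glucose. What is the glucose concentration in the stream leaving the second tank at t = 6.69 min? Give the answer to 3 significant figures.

0.722 g/L

Each tank obeys Vᵢ dCᵢ/dt = Q(Cᵢ₋₁ − Cᵢ), so τᵢ = Vᵢ/Q.
τ₁ = 31.0/5.19 = 5.9730 min; τ₂ = 50.0/5.19 = 9.6339 min.
Solving the cascade with C₁(0)=C₂(0)=0 gives C₂(t) = C_in[1 − (τ₁ e^(−t/τ₁) − τ₂ e^(−t/τ₂))/(τ₁ − τ₂)].
At t = 6.69: e^(−t/τ₁) = 0.32627, e^(−t/τ₂) = 0.49936.
C₂ = 3.31·[1 − (5.9730·0.32627 − 9.6339·0.49936)/(-3.6609)] = 3.31·0.21822 = 0.72231 g/L.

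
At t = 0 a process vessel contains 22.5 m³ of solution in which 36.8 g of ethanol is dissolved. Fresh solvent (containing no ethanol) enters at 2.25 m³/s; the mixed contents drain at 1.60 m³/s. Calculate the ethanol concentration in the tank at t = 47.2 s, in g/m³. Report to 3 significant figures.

0.0833 g/m³

Total volume: dV/dt = Q_in − Q_out = 0.65000 m³/s, so V(t) = 22.5 + 0.65000 t and V(47.2) = 53.180 m³.
No ethanol enters, so dm/dt = −Q_out · (m/V).
Separate: dm/m = −Q_out dt/V(t) ⇒ ln(m/m₀) = −(Q_out/(Q_in−Q_out)) ln(V/V₀).
m = m₀ (V₀/V)^(Q_out/(Q_in−Q_out)) = 36.8 × (22.5/53.180)^(2.4615) = 4.4290 g.
C = m/V = 4.4290/53.180 = 0.083282 g/m³.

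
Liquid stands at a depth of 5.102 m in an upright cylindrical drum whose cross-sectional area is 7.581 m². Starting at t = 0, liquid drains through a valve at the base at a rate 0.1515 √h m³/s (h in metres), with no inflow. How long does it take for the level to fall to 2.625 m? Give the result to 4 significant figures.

63.91 s

With no inflow, A dh/dt = −0.1515 √h.
∫ h^(−1/2) dh = −(0.1515/A) ∫ dt, giving 2√h = 2√h₀ − (0.1515/A) t.
t = 2A(√h₀ − √h)/0.1515 = 2·7.581·(√5.102 − √2.625)/0.1515
  = 15.1620 × (2.25876 − 1.62019) / 0.1515 = 63.9081 s.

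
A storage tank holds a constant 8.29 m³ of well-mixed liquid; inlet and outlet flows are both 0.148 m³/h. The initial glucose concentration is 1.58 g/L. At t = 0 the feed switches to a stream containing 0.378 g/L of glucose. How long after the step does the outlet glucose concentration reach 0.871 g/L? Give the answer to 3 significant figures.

Species balance: V dC/dt = Q(C_in − C) ⇒ τ = V/Q = 56.014 h.
C(t) = C_in + (C₀ − C_in) e^(−t/τ). Set C = 0.871 and solve for t:
e^(−t/τ) = (C − C_in)/(C₀ − C_in) = (0.871 − 0.378)/(1.58 − 0.378) = 0.41015
t = −τ ln(…) = 56.014 × 0.89123 = 49.921 h.

49.9 h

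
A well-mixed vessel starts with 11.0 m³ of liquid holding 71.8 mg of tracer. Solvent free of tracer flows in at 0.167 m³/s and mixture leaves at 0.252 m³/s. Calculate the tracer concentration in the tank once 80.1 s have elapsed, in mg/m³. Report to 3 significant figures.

0.981 mg/m³

Let m(t) be the amount of tracer. Volume: V(t) = V₀ + (Q_in − Q_out) t = 11.0 − 0.085000 t; V(80.1) = 4.1915 m³.
No tracer enters, so dm/dt = −Q_out · (m/V).
Separate: dm/m = −Q_out dt/V(t) ⇒ ln(m/m₀) = −(Q_out/(Q_in−Q_out)) ln(V/V₀).
m = m₀ (V₀/V)^(Q_out/(Q_in−Q_out)) = 71.8 × (11.0/4.1915)^(-2.9647) = 4.1100 mg.
C = m/V = 4.1100/4.1915 = 0.98056 mg/m³.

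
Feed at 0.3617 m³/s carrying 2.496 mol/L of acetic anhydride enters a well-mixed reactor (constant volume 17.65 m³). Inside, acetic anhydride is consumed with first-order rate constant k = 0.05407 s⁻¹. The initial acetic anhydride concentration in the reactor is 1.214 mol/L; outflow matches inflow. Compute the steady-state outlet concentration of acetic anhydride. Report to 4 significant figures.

Species balance: V dC/dt = Q C_in − Q C − k V C.
At steady state: 0 = Q C_in − (Q + kV) C_ss, so C_ss = Q C_in/(Q + kV).
C_ss = 0.3617·2.496/(0.3617 + 0.05407·17.65) = 0.902803/1.31604 = 0.686002 mol/L.

0.6860 mol/L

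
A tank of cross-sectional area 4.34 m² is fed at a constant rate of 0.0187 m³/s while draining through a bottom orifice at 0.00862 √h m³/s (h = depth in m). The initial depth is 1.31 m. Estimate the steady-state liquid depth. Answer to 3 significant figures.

4.71 m

Volume balance on the tank: A dh/dt = Q_in − 0.00862 √h. At steady state dh/dt = 0:
Q_in = 0.00862 √h_ss ⇒ √h_ss = 0.0187/0.00862 = 2.1694.
h_ss = 2.1694² = 4.7062 m. (Since h₀ = 1.31 m < h_ss, the level will rise toward this value.)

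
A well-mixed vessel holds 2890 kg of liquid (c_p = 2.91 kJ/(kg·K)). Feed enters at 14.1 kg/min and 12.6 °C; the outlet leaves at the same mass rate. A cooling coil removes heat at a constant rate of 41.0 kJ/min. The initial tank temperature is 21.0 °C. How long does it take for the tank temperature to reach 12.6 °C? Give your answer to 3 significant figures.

459 min

M c_p dT/dt = ṁ c_p (T_in − T) − Q̇.
τ = M/ṁ = 204.96 min; T_ss = T_in − Q̇/(ṁ c_p) = 11.601 °C.
T(t) = T_ss + (T₀ − T_ss) e^(−t/τ). Set T = 12.6:
e^(−t/τ) = (12.6 − 11.601)/(21.0 − 11.601) = 0.10631
t = −204.96 · ln(0.10631) = 459.40 min.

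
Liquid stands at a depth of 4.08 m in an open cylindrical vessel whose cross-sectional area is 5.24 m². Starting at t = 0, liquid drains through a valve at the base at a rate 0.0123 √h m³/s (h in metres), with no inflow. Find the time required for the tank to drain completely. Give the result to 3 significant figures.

Accumulation of liquid (constant cross-section A): A dh/dt = −0.0123 √h.
∫ h^(−1/2) dh = −(0.0123/A) ∫ dt, giving 2√h = 2√h₀ − (0.0123/A) t.
Set h = 0: 2√h₀ = (0.0123/A) t_empty ⇒ t_empty = 2A√h₀/0.0123.
t_empty = 2·5.24·√4.08/0.0123 = 10.480·2.0199/0.0123 = 1721.0 s.

1720 s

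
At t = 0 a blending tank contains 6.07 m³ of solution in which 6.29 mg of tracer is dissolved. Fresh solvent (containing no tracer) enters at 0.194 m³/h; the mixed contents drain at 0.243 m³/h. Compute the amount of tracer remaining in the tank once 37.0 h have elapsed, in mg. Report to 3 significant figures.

Total volume: dV/dt = Q_in − Q_out = -0.049000 m³/h, so V(t) = 6.07 − 0.049000 t and V(37.0) = 4.2570 m³.
Species balance (pure solvent in): dm/dt = −Q_out · m/V(t).
dm/m = −Q_out dt/(V₀ − 0.049000 t); integrating gives ln(m/m₀) = −(Q_out/(Q_in−Q_out)) ln(V/V₀).
m = m₀ (V₀/V)^(Q_out/(Q_in−Q_out)) = 6.29 × (6.07/4.2570)^(-4.9592) = 1.0827 mg.

1.08 mg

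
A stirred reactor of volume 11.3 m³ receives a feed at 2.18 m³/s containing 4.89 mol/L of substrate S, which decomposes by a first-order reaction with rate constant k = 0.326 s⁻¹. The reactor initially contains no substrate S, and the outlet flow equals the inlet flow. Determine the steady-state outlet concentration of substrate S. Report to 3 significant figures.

Species balance: V dC/dt = Q C_in − Q C − k V C.
At steady state: 0 = Q C_in − (Q + kV) C_ss, so C_ss = Q C_in/(Q + kV).
C_ss = 2.18·4.89/(2.18 + 0.326·11.3) = 10.660/5.8638 = 1.8180 mol/L.

1.82 mol/L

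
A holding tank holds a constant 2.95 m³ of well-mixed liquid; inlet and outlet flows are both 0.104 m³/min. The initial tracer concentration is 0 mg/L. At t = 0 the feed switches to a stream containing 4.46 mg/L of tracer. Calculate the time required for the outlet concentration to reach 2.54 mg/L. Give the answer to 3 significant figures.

23.9 min

Species balance: V dC/dt = Q(C_in − C) ⇒ τ = V/Q = 28.365 min.
C(t) = C_in + (C₀ − C_in) e^(−t/τ). Set C = 2.54 and solve for t:
e^(−t/τ) = (C − C_in)/(C₀ − C_in) = (2.54 − 4.46)/(0 − 4.46) = 0.43049
t = −τ ln(…) = 28.365 × 0.84282 = 23.907 min.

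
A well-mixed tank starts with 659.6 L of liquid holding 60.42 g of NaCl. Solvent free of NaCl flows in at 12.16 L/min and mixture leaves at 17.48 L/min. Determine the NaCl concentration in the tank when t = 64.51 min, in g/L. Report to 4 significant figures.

Let m(t) be the amount of NaCl. Volume: V(t) = V₀ + (Q_in − Q_out) t = 659.6 − 5.32000 t; V(64.51) = 316.407 L.
Species balance (pure solvent in): dm/dt = −Q_out · m/V(t).
Separate: dm/m = −Q_out dt/V(t) ⇒ ln(m/m₀) = −(Q_out/(Q_in−Q_out)) ln(V/V₀).
m = m₀ (V₀/V)^(Q_out/(Q_in−Q_out)) = 60.42 × (659.6/316.407)^(-3.28571) = 5.40659 g.
C = m/V = 5.40659/316.407 = 0.0170875 g/L.

0.01709 g/L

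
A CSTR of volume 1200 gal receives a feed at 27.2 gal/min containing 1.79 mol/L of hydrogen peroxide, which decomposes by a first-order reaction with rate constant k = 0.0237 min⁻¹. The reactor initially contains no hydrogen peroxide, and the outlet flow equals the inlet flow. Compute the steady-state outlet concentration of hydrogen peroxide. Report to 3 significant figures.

0.875 mol/L

Accumulation = in − out − consumed: V dC/dt = Q C_in − Q C − k V C.
Steady state (dC/dt = 0): C_ss = Q C_in/(Q + kV) = C_in/(1 + kV/Q).
C_ss = 27.2·1.79/(27.2 + 0.0237·1200) = 48.688/55.640 = 0.87505 mol/L.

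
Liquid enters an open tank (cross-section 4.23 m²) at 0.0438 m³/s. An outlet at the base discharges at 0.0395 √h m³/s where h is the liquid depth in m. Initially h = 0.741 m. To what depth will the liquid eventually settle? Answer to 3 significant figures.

1.23 m

A dh/dt = Q_in − 0.0395 √h. Steady state requires inflow = outflow:
Q_in = 0.0395 √h_ss ⇒ √h_ss = 0.0438/0.0395 = 1.1089.
h_ss = 1.1089² = 1.2296 m. (Since h₀ = 0.741 m < h_ss, the level will rise toward this value.)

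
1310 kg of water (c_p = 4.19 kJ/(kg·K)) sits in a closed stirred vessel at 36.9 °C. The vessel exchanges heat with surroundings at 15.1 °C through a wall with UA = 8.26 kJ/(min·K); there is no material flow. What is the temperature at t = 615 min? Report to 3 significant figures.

23.7 °C

Lumped-capacitance energy balance: M c_p dT/dt = UA(T_amb − T).
dT/dt = (T_ss − T)/τ with T_ss = T_amb = 15.100 °C, τ = M c_p/UA = 1310·4.19/8.26 = 664.52 min.
This is linear first-order; T(t) = T_ss + (T₀ − T_ss) e^(−t/τ).
T(615) = 15.100 + (21.800)·0.39634 = 23.740 °C.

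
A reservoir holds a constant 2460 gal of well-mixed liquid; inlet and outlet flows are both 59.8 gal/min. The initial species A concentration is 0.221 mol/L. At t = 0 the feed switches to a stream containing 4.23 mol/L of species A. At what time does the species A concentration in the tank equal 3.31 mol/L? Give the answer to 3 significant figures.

60.6 min

Species balance: V dC/dt = Q(C_in − C) ⇒ τ = V/Q = 41.137 min.
C(t) = C_in + (C₀ − C_in) e^(−t/τ). Set C = 3.31 and solve for t:
e^(−t/τ) = (C − C_in)/(C₀ − C_in) = (3.31 − 4.23)/(0.221 − 4.23) = 0.22948
t = −τ ln(…) = 41.137 × 1.4719 = 60.551 min.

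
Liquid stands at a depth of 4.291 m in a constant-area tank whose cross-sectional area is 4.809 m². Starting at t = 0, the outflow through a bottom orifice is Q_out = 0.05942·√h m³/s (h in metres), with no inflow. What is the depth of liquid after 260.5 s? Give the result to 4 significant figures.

0.2135 m

A dh/dt = −Q_out = −0.05942 √h.
Separate and integrate: 2(√h − √h₀) = −(0.05942/A) t.
√h = √4.291 − 0.05942·260.5/(2·4.809) = 2.07147 − 1.60937 = 0.462104.
h = 0.462104² = 0.213540 m.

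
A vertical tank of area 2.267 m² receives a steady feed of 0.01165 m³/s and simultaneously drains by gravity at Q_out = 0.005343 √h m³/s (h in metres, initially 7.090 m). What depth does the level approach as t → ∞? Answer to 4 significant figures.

4.754 m

A dh/dt = Q_in − 0.005343 √h. Steady state requires inflow = outflow:
Q_in = 0.005343 √h_ss ⇒ √h_ss = 0.01165/0.005343 = 2.18042.
h_ss = 2.18042² = 4.75424 m. (Since h₀ = 7.090 m > h_ss, the level will fall toward this value.)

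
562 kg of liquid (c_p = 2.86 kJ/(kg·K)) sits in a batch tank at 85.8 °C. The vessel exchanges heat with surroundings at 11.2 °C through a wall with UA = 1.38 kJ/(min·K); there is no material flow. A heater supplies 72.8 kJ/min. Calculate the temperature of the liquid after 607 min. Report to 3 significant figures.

76.9 °C

Lumped-capacitance energy balance: M c_p dT/dt = UA(T_amb − T) + Q̇.
dT/dt = (T_ss − T)/τ with T_ss = T_amb + Q̇/UA = 11.2 + 72.8/1.38 = 63.954 °C, τ = M c_p/UA = 562·2.86/1.38 = 1164.7 min.
T approaches T_ss exponentially: T(t) = T_ss + (T₀ − T_ss) e^(−t/τ).
T(607) = 63.954 + (21.846)·0.59384 = 76.927 °C.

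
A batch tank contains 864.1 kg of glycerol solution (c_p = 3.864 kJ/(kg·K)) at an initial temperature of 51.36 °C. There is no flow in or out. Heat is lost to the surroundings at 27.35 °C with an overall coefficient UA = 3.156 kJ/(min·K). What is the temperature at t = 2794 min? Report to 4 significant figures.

29.06 °C

M c_p dT/dt = −UA(T − T_amb).
dT/dt = (T_ss − T)/τ with T_ss = T_amb = 27.3500 °C, τ = M c_p/UA = 864.1·3.864/3.156 = 1057.95 min.
T approaches T_ss exponentially: T(t) = T_ss + (T₀ − T_ss) e^(−t/τ).
T(2794) = 27.3500 + (24.0100)·0.0712926 = 29.0617 °C.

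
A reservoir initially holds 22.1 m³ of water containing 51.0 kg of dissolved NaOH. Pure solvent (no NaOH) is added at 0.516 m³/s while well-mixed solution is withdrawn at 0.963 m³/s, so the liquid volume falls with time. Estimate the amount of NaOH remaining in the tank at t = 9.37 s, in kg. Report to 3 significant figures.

32.4 kg

Total volume: dV/dt = Q_in − Q_out = -0.44700 m³/s, so V(t) = 22.1 − 0.44700 t and V(9.37) = 17.912 m³.
Solute balance: dm/dt = 0 − Q_out C = −Q_out m/V(t).
dm/m = −Q_out dt/(V₀ − 0.44700 t); integrating gives ln(m/m₀) = −(Q_out/(Q_in−Q_out)) ln(V/V₀).
m = m₀ (V₀/V)^(Q_out/(Q_in−Q_out)) = 51.0 × (22.1/17.912)^(-2.1544) = 32.432 kg.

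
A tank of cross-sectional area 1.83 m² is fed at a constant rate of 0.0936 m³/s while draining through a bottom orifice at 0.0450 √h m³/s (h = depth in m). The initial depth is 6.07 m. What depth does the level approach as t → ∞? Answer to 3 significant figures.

4.33 m

Unsteady balance on liquid volume: A dh/dt = Q_in − 0.0450 √h. At steady state dh/dt = 0:
Q_in = 0.0450 √h_ss ⇒ √h_ss = 0.0936/0.0450 = 2.0800.
h_ss = 2.0800² = 4.3264 m. (Since h₀ = 6.07 m > h_ss, the level will fall toward this value.)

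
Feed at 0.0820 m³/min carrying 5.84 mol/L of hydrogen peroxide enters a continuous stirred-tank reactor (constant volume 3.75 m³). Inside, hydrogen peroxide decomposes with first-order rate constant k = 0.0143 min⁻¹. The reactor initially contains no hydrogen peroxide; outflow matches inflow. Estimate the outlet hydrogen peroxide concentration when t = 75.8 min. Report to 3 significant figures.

3.30 mol/L

Accumulation = in − out − consumed: V dC/dt = Q C_in − Q C − k V C.
dC/dt = (Q/V) C_in − (Q/V + k) C; effective rate a = Q/V + k = 0.021867 + 0.0143 = 0.036167 min⁻¹.
C_ss = Q C_in/(Q + kV) = 3.5309 mol/L; C(t) = C_ss + (C₀ − C_ss) e^(−a t).
C(75.8) = 3.5309 + (-3.5309)·e^(−0.036167·75.8) = 3.5309 + (-3.5309)·0.064478 = 3.3032 mol/L.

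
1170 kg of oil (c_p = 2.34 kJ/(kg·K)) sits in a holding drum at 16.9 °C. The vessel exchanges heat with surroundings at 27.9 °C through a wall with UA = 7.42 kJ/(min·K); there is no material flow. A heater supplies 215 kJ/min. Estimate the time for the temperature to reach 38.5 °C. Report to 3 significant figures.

M c_p dT/dt = −UA(T − T_amb) + Q̇.
τ = M c_p/UA = 368.98 min; T_ss = T_amb + Q̇/UA = 27.9 + 215/7.42 = 56.876 °C.
T(t) = T_ss + (T₀ − T_ss)e^(−t/τ); set T = 38.5:
t = −τ ln[(T − T_ss)/(T₀ − T_ss)] = −368.98 · ln(0.45967) = 286.78 min.

287 min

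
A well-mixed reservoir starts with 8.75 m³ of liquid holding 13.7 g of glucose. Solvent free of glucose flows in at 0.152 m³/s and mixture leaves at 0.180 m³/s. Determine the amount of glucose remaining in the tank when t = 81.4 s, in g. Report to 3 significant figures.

1.97 g

Let m(t) be the amount of glucose. Volume: V(t) = V₀ + (Q_in − Q_out) t = 8.75 − 0.028000 t; V(81.4) = 6.4708 m³.
No glucose enters, so dm/dt = −Q_out · (m/V).
Separate: dm/m = −Q_out dt/V(t) ⇒ ln(m/m₀) = −(Q_out/(Q_in−Q_out)) ln(V/V₀).
m = m₀ (V₀/V)^(Q_out/(Q_in−Q_out)) = 13.7 × (8.75/6.4708)^(-6.4286) = 1.9690 g.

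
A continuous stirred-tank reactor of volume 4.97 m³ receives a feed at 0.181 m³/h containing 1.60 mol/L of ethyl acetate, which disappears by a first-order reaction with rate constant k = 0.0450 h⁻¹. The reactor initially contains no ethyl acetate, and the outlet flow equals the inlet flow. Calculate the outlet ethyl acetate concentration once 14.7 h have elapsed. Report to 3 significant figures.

0.499 mol/L

Accumulation = in − out − consumed: V dC/dt = Q C_in − Q C − k V C.
This is linear with rate a = Q/V + k = 0.081419 h⁻¹.
C_ss = Q C_in/(Q + kV) = 0.71568 mol/L; C(t) = C_ss + (C₀ − C_ss) e^(−a t).
C(14.7) = 0.71568 + (-0.71568)·e^(−0.081419·14.7) = 0.71568 + (-0.71568)·0.30214 = 0.49944 mol/L.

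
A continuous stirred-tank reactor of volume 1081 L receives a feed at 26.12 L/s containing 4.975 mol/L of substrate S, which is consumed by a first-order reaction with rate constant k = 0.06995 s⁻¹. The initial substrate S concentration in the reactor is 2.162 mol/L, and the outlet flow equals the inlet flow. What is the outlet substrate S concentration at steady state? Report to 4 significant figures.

1.277 mol/L

Accumulation = in − out − consumed: V dC/dt = Q C_in − Q C − k V C.
Steady state (dC/dt = 0): C_ss = Q C_in/(Q + kV) = C_in/(1 + kV/Q).
C_ss = 26.12·4.975/(26.12 + 0.06995·1081) = 129.947/101.736 = 1.27730 mol/L.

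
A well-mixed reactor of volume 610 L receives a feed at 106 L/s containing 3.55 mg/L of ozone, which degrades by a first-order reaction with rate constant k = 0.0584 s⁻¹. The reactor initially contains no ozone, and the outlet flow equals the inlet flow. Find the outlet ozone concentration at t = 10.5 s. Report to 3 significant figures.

2.42 mg/L

V dC/dt = Q(C_in − C) − k V C.
This is linear with rate a = Q/V + k = 0.23217 s⁻¹.
C_ss = Q C_in/(Q + kV) = 2.6570 mg/L; C(t) = C_ss + (C₀ − C_ss) e^(−a t).
C(10.5) = 2.6570 + (-2.6570)·e^(−0.23217·10.5) = 2.6570 + (-2.6570)·0.087354 = 2.4249 mg/L.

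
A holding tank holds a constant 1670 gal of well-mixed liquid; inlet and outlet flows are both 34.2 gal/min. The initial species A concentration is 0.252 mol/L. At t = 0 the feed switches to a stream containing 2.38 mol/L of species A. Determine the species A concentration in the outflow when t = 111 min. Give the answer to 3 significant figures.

2.16 mol/L

Mass balance on the solute (V constant): V dC/dt = Q(C_in − C).
So dC/dt = (C_in − C)/τ with τ = V/Q = 1670/34.2 = 48.830 min.
This is linear first-order; C(t) = C_in + (C₀ − C_in) e^(−t/τ).
C(111) = 2.38 + (0.252 − 2.38)·e^(−111/48.830) = 2.38 + (-2.1280)·0.10298 = 2.1608 mol/L.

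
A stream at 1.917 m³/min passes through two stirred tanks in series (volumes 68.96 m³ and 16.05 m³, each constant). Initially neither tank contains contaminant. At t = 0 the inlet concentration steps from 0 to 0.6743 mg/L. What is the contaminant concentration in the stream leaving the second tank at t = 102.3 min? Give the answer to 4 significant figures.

Each tank obeys Vᵢ dCᵢ/dt = Q(Cᵢ₋₁ − Cᵢ), so τᵢ = Vᵢ/Q.
τ₁ = 68.96/1.917 = 35.9729 min; τ₂ = 16.05/1.917 = 8.37246 min.
Solving the cascade with C₁(0)=C₂(0)=0 gives C₂(t) = C_in[1 − (τ₁ e^(−t/τ₁) − τ₂ e^(−t/τ₂))/(τ₁ − τ₂)].
At t = 102.3: e^(−t/τ₁) = 0.0582035, e^(−t/τ₂) = 4.93758e-06.
C₂ = 0.6743·[1 − (35.9729·0.0582035 − 8.37246·4.93758e-06)/(27.6004)] = 0.6743·0.924142 = 0.623149 mg/L.

0.6231 mg/L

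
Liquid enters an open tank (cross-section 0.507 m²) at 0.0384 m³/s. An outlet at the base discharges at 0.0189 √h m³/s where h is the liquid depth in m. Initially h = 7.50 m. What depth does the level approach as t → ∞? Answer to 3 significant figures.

A dh/dt = Q_in − 0.0189 √h. Steady state requires inflow = outflow:
Q_in = 0.0189 √h_ss ⇒ √h_ss = 0.0384/0.0189 = 2.0317.
h_ss = 2.0317² = 4.1280 m. (Since h₀ = 7.50 m > h_ss, the level will fall toward this value.)

4.13 m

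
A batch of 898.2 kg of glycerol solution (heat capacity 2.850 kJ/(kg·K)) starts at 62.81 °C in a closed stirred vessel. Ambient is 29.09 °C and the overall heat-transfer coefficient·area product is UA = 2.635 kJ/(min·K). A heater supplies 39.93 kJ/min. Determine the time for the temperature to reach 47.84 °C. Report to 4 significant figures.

Lumped-capacitance energy balance: M c_p dT/dt = UA(T_amb − T) + Q̇.
τ = M c_p/UA = 971.488 min; T_ss = T_amb + Q̇/UA = 29.09 + 39.93/2.635 = 44.2437 °C.
T(t) = T_ss + (T₀ − T_ss)e^(−t/τ); set T = 47.84:
t = −τ ln[(T − T_ss)/(T₀ − T_ss)] = −971.488 · ln(0.193700) = 1594.64 min.

1595 min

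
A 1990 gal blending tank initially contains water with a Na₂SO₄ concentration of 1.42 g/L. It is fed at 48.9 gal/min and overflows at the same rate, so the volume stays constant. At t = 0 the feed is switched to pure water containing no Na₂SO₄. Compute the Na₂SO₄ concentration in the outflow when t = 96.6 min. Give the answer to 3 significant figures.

Unsteady species balance (constant V, well mixed): V dC/dt = Q(C_in − C).
Time constant τ = V/Q = 1990/48.9 = 40.695 min.
Integrating: C(t) = C_in + (C₀ − C_in) e^(−t/τ).
C(96.6) = 0 + (1.42 − 0)·e^(−96.6/40.695) = 0 + (1.4200)·0.093132 = 0.13225 g/L.

0.132 g/L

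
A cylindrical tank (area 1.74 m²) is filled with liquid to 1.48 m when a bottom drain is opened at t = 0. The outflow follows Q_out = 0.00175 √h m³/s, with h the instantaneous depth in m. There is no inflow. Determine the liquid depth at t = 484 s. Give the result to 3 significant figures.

0.947 m

With no inflow, A dh/dt = −0.00175 √h.
This is separable: 2 d(√h)/dt = −0.00175/A, so √h = √h₀ − (0.00175/(2A)) t.
√h = √1.48 − 0.00175·484/(2·1.74) = 1.2166 − 0.24339 = 0.97316.
h = 0.97316² = 0.94704 m.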